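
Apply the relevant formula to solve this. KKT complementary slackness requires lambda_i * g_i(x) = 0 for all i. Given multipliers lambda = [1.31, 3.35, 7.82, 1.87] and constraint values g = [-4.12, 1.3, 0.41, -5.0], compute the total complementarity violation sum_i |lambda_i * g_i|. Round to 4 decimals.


KKT complementary slackness check:
lambda_1 * g_1 = 1.31 * -4.12 = -5.3972
lambda_2 * g_2 = 3.35 * 1.3 = 4.355
lambda_3 * g_3 = 7.82 * 0.41 = 3.2062
lambda_4 * g_4 = 1.87 * -5.0 = -9.35
Total violation = 5.3972 + 4.355 + 3.2062 + 9.35 = 22.3084


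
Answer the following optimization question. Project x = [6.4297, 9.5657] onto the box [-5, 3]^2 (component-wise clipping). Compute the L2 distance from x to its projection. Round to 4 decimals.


Project each component onto [-5, 3].
clip(6.4297) = 3.0, clip(9.5657) = 3.0
Projection = [3.0, 3.0]
Squared diffs: [11.7628, 43.1084]
Distance = sqrt(54.8712) = 7.4075


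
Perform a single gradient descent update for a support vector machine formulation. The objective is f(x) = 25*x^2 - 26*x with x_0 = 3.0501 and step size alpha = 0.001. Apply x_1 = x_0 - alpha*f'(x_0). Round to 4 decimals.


We compute the gradient at x_0 and apply the update.
f'(x) = 50*x - 26
f'(3.0501) = 50*3.0501 - 26 = 126.505
x_1 = 3.0501 - 0.001*126.505 = 2.9236


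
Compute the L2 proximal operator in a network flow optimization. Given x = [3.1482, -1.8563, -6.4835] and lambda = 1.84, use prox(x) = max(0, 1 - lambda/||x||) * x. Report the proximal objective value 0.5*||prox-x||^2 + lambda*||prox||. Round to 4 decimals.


Step 1: Compute ||x||.
||x|| = 7.4426
Step 2: Compute scaling factor.
scale = max(0, 1 - 1.84/7.4426) = 0.7528
Step 3: prox(x) = [2.3699, -1.3974, -4.8806]
||prox(x)|| = 5.6026
Step 4: Proximal objective.
0.5*||prox-x||^2 = 1.6928
lambda*||prox|| = 10.3088
Total = 12.0016


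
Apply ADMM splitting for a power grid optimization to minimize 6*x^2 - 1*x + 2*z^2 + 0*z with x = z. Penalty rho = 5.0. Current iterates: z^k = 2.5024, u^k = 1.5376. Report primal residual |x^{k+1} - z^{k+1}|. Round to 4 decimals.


ADMM iteration with rho = 5.0, z^k = 2.5024, u^k = 1.5376
Step 1: x-update.
Minimize 6*x^2 - 1*x + (5.0/2)*(x - 2.5024 + 1.5376)^2
FOC: (2*6 + 5.0)*x = 1 + 5.0*(2.5024 - 1.5376)
x^{k+1} = 0.3426
Step 2: z-update.
Minimize 2*z^2 + 0*z + (5.0/2)*(0.3426 - z + 1.5376)^2
FOC: (2*2 + 5.0)*z = 0 + 5.0*(0.3426 + 1.5376)
z^{k+1} = 1.0445
Step 3: u-update.
u^{k+1} = 1.5376 + 0.3426 - 1.0445 = 0.8356
Step 4: Primal residual = |0.3426 - 1.0445| = 0.702


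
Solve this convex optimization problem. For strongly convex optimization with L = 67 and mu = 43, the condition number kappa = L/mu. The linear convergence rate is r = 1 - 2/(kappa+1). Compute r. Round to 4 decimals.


Step 1: Compute the condition number.
kappa = L/mu = 67/43 = 1.5581
Step 2: Compute the convergence rate.
r = 1 - 2/(kappa + 1) = 1 - 2*mu/(L + mu) = (L - mu)/(L + mu) = 24/110 = 0.2182


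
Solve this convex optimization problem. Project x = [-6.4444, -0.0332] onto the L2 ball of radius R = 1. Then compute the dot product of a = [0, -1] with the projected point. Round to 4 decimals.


Step 1: Compute ||x|| (intermediates to 6 decimals).
||x|| = sqrt((-6.4444)^2 + (-0.0332)^2) = 6.444486
Step 2: Project.
Since ||x|| > R, scale = R/||x|| = 1/6.444486 = 0.155171, proj(x) = scale * x
proj(x) = [-0.999984, -0.005152]
Step 3: Dot product.
a^T * proj(x) = 0*(-0.999984) - 1*(-0.005152) = 0.0052


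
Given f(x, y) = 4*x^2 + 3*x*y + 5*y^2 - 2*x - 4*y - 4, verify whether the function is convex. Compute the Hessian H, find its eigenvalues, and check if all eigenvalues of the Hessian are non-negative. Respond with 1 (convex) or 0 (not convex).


The Hessian of f(x,y) = 4*x^2 + 3*x*y + 5*y^2 - 2*x - 4*y - 4 is:
H = [[8, 3], [3, 10]]
Trace = 8 + 10 = 18
Determinant = 8*10 - (3)^2 = 71
Discriminant = (18)^2 - 4*71 = 40.0
Eigenvalues: lambda_1 = 5.8377, lambda_2 = 12.1623
The function is convex.

1


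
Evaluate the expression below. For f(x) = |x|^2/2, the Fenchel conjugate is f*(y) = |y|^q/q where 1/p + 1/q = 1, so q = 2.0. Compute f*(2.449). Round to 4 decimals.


The conjugate exponent q satisfies 1/p + 1/q = 1.
p = 2, so q = 2/(2 - 1) = 2.0
|y|^q = 2.449^2.0 = 5.9976
f*(2.449) = 5.9976 / 2.0 = 2.9988


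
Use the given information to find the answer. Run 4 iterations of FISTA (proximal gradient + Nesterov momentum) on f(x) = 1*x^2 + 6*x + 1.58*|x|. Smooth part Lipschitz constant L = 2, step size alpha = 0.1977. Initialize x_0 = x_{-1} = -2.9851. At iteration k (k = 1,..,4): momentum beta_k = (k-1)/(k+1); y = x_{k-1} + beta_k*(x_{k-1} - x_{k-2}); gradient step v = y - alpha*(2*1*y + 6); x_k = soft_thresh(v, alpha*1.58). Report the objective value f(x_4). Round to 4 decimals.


FISTA on f(x) = 1*x^2 + 6*x + 1.58*|x|
L = 2, alpha = 0.1977
Iteration 1: beta = 0.0, y = -2.9851 + 0.0*(-2.9851 + 2.9851) = -2.9851
  grad(y) = 0.0298, v = y - alpha*grad = -2.991
  prox(v) = soft_thresh(-2.991, 0.3124) = -2.6786
Iteration 2: beta = 0.3333, y = -2.6786 + 0.3333*(-2.6786 + 2.9851) = -2.5765
  grad(y) = 0.8471, v = y - alpha*grad = -2.7439
  prox(v) = soft_thresh(-2.7439, 0.3124) = -2.4316
Iteration 3: beta = 0.5, y = -2.4316 + 0.5*(-2.4316 + 2.6786) = -2.308
  grad(y) = 1.3839, v = y - alpha*grad = -2.5816
  prox(v) = soft_thresh(-2.5816, 0.3124) = -2.2693
Iteration 4: beta = 0.6, y = -2.2693 + 0.6*(-2.2693 + 2.4316) = -2.1719
  grad(y) = 1.6562, v = y - alpha*grad = -2.4993
  prox(v) = soft_thresh(-2.4993, 0.3124) = -2.187
f(x_4) = 1*(-2.187)^2 + 6*(-2.187) + 1.58*|-2.187| = -4.8836


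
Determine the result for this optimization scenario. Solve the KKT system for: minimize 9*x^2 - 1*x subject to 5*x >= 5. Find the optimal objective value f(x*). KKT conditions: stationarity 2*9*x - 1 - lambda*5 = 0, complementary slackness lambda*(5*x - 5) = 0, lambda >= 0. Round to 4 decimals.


Step 1: Try lambda = 0 (constraint inactive).
x_unc = 1/(2*9) = 0.0556
Check: 5*0.0556 = 0.278 < 5 -- violated!
Step 2: Constraint must be active: 5*x = 5
x* = 5/5 = 1.0
lambda = (2*9*1.0 - 1)/5 = 3.4
Step 3: Compute optimal value.
f(x*) = 9*1.0^2 - 1*1.0 = 8.0


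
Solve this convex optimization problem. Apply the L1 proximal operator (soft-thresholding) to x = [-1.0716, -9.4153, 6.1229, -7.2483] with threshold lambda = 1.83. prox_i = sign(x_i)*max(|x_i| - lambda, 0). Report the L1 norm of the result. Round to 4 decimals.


Soft-thresholding with lambda = 1.83:
prox(-1.0716) = sign(-1.0716)*max(|-1.0716| - 1.83, 0) = 0.0
prox(-9.4153) = sign(-9.4153)*max(|-9.4153| - 1.83, 0) = -7.5853
prox(6.1229) = sign(6.1229)*max(|6.1229| - 1.83, 0) = 4.2929
prox(-7.2483) = sign(-7.2483)*max(|-7.2483| - 1.83, 0) = -5.4183
prox(x) = [0.0, -7.5853, 4.2929, -5.4183]
||prox(x)||_1 = 0.0 + 7.5853 + 4.2929 + 5.4183 = 17.2965


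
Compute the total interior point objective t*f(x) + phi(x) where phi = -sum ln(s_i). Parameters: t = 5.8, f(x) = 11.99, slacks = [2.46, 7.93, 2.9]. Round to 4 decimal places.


Step 1: Compute log-barrier.
ln values: [0.9002, 2.0707, 1.0647]
phi = -(0.9002 + 2.0707 + 1.0647) = -4.0355
Step 2: Compute augmented objective.
t*f(x) = 5.8*11.99 = 69.542
Total = 69.542 - 4.0355 = 65.5065


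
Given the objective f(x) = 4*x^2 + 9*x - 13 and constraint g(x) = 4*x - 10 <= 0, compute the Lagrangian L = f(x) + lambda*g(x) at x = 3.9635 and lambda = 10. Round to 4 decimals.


Step 1: Evaluate f(x).
f(3.9635) = 4*3.9635^2 + 9*3.9635 - 13 = 85.5088
Step 2: Evaluate g(x).
g(3.9635) = 4*3.9635 - 10 = 5.854
Step 3: Compute Lagrangian.
L = 85.5088 + 10*5.854 = 144.0488


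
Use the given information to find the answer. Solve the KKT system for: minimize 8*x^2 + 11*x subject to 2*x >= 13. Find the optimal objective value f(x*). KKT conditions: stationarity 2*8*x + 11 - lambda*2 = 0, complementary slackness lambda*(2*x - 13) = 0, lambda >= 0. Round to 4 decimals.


Step 1: Try lambda = 0 (constraint inactive).
x_unc = -11/(2*8) = -0.6875
Check: 2*-0.6875 = -1.375 < 13 -- violated!
Step 2: Constraint must be active: 2*x = 13
x* = 13/2 = 6.5
lambda = (2*8*6.5 + 11)/2 = 57.5
Step 3: Compute optimal value.
f(x*) = 8*6.5^2 + 11*6.5 = 409.5


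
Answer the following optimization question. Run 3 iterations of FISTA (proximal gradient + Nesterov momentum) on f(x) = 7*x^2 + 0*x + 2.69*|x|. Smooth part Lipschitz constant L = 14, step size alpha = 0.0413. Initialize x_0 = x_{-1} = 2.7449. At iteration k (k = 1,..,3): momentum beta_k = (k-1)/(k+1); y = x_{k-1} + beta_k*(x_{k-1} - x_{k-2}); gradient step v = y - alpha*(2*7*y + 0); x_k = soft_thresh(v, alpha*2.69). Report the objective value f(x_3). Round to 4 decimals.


FISTA on f(x) = 7*x^2 + 0*x + 2.69*|x|
L = 14, alpha = 0.0413
Iteration 1: beta = 0.0, y = 2.7449 + 0.0*(2.7449 - 2.7449) = 2.7449
  grad(y) = 38.4286, v = y - alpha*grad = 1.1578
  prox(v) = soft_thresh(1.1578, 0.1111) = 1.0467
Iteration 2: beta = 0.3333, y = 1.0467 + 0.3333*(1.0467 - 2.7449) = 0.4806
  grad(y) = 6.7289, v = y - alpha*grad = 0.2027
  prox(v) = soft_thresh(0.2027, 0.1111) = 0.0916
Iteration 3: beta = 0.5, y = 0.0916 + 0.5*(0.0916 - 1.0467) = -0.3859
  grad(y) = -5.4026, v = y - alpha*grad = -0.1628
  prox(v) = soft_thresh(-0.1628, 0.1111) = -0.0517
f(x_3) = 7*(-0.0517)^2 + 0*(-0.0517) + 2.69*|-0.0517| = 0.1577


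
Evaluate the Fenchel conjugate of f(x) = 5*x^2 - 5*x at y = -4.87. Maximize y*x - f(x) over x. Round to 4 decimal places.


f*(y) = sup_x {y*x - a*x^2 - b*x} = sup_x {(y-b)*x - a*x^2}
FOC: (y - b) - 2a*x = 0 => x* = (y - b)/(2a)
x* = (-4.87 + 5)/(2*5) = 0.013
f*(-4.87) = (y-b)^2/(4a) = (-4.87 + 5)^2/(4*5)
= 0.0169/20 = 0.0008


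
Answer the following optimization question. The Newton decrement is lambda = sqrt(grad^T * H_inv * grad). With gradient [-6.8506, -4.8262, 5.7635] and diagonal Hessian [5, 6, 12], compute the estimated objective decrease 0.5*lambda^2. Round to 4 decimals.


Step 1: H is diagonal, so H^(-1) * g = [-1.3701, -0.8044, 0.4803].
Step 2: g^T H^(-1) g = sum_i g_i^2 / H_ii
  = (-6.8506)^2/5 + (-4.8262)^2/6 + (5.7635)^2/12
  = 9.3861 + 3.882 + 2.7682 = 16.0363
Step 3: Objective decrease = 0.5 * g^T H^(-1) g = 8.0182


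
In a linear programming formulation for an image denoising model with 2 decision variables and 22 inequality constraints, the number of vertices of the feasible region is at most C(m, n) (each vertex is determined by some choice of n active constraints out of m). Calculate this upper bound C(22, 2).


Each vertex corresponds to some choice of n active constraints out of m, so the number of vertices is at most C(m, n) = m! / (n!(m-n)!).
m = 22, n = 2
Numerator: 22 * 21
Denominator: 2! = 2
C(22, 2) = 231


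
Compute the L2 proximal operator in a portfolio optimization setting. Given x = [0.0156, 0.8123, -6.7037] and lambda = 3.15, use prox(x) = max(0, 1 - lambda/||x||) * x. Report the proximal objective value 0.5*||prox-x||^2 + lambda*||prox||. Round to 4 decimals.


Step 1: Compute ||x||.
||x|| = 6.7528
Step 2: Compute scaling factor.
scale = max(0, 1 - 3.15/6.7528) = 0.5335
Step 3: prox(x) = [0.0083, 0.4334, -3.5766]
||prox(x)|| = 3.6028
Step 4: Proximal objective.
0.5*||prox-x||^2 = 4.9613
lambda*||prox|| = 11.3488
Total = 16.3099


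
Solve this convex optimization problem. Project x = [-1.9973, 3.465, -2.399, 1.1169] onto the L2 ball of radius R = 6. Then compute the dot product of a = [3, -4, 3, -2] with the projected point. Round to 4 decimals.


Step 1: Compute ||x|| (intermediates to 6 decimals).
||x|| = sqrt((-1.9973)^2 + 3.465^2 + (-2.399)^2 + 1.1169^2) = 4.795633
Step 2: Project.
Since ||x|| <= R, proj = x (no scaling needed).
proj(x) = [-1.9973, 3.465, -2.399, 1.1169]
Step 3: Dot product.
a^T * proj(x) = 3*(-1.9973) - 4*3.465 + 3*(-2.399) - 2*1.1169 = -29.2827


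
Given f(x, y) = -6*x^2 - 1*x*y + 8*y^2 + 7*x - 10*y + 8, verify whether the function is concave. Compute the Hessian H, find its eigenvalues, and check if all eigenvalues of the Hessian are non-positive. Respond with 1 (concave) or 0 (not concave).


The Hessian of f(x,y) = -6*x^2 - 1*x*y + 8*y^2 + 7*x - 10*y + 8 is:
H = [[-12, -1], [-1, 16]]
Trace = -12 + 16 = 4
Determinant = -12*16 - (-1)^2 = -193
Discriminant = (4)^2 - 4*-193 = 788.0
Eigenvalues: lambda_1 = -12.0357, lambda_2 = 16.0357
The function is not concave.

0


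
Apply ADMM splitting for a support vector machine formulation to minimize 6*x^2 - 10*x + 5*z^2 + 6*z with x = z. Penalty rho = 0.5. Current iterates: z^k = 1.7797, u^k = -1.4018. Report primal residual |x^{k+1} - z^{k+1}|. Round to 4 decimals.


ADMM iteration with rho = 0.5, z^k = 1.7797, u^k = -1.4018
Step 1: x-update.
Minimize 6*x^2 - 10*x + (0.5/2)*(x - 1.7797 - 1.4018)^2
FOC: (2*6 + 0.5)*x = 10 + 0.5*(1.7797 + 1.4018)
x^{k+1} = 0.9273
Step 2: z-update.
Minimize 5*z^2 + 6*z + (0.5/2)*(0.9273 - z - 1.4018)^2
FOC: (2*5 + 0.5)*z = -6 + 0.5*(0.9273 - 1.4018)
z^{k+1} = -0.594
Step 3: u-update.
u^{k+1} = -1.4018 + 0.9273 + 0.594 = 0.1195
Step 4: Primal residual = |0.9273 + 0.594| = 1.5213


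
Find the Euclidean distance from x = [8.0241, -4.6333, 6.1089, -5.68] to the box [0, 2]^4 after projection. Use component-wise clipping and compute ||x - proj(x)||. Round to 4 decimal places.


Project each component onto [0, 2].
clip(8.0241) = 2.0, clip(-4.6333) = 0.0, clip(6.1089) = 2.0, clip(-5.68) = 0.0
Projection = [2.0, 0.0, 2.0, 0.0]
Squared diffs: [36.2898, 21.4675, 16.8831, 32.2624]
Distance = sqrt(106.9028) = 10.3394


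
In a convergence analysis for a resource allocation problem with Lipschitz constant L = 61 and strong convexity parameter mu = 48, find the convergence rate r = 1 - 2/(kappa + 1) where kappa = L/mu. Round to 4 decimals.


Step 1: Compute the condition number.
kappa = L/mu = 61/48 = 1.2708
Step 2: Compute the convergence rate.
r = 1 - 2/(kappa + 1) = 1 - 2*mu/(L + mu) = (L - mu)/(L + mu) = 13/109 = 0.1193


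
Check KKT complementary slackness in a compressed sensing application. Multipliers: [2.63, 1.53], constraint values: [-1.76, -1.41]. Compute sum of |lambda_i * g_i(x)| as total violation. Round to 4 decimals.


KKT complementary slackness check:
lambda_1 * g_1 = 2.63 * -1.76 = -4.6288
lambda_2 * g_2 = 1.53 * -1.41 = -2.1573
Total violation = 4.6288 + 2.1573 = 6.7861


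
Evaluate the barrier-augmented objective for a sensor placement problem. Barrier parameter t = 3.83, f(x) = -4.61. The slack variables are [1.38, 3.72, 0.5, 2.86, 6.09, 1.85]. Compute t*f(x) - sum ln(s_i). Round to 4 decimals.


Step 1: Compute log-barrier.
ln values: [0.3221, 1.3137, -0.6931, 1.0508, 1.8066, 0.6152]
phi = -(0.3221 + 1.3137 - 0.6931 + 1.0508 + 1.8066 + 0.6152) = -4.4153
Step 2: Compute augmented objective.
t*f(x) = 3.83*-4.61 = -17.6563
Total = -17.6563 - 4.4153 = -22.0716


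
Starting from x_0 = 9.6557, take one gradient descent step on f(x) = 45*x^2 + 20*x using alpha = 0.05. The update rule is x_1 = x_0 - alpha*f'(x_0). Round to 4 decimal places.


We compute the gradient at x_0 and apply the update.
f'(x) = 90*x + 20
f'(9.6557) = 90*9.6557 + 20 = 889.013
x_1 = 9.6557 - 0.05*889.013 = -34.795


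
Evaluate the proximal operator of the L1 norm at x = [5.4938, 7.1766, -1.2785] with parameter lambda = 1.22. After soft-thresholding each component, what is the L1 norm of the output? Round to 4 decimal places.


Soft-thresholding with lambda = 1.22:
prox(5.4938) = sign(5.4938)*max(|5.4938| - 1.22, 0) = 4.2738
prox(7.1766) = sign(7.1766)*max(|7.1766| - 1.22, 0) = 5.9566
prox(-1.2785) = sign(-1.2785)*max(|-1.2785| - 1.22, 0) = -0.0585
prox(x) = [4.2738, 5.9566, -0.0585]
||prox(x)||_1 = 4.2738 + 5.9566 + 0.0585 = 10.2889


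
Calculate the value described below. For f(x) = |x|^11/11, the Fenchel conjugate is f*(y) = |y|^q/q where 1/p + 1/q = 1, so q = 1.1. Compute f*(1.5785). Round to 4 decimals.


The conjugate exponent q satisfies 1/p + 1/q = 1.
p = 11, so q = 11/(11 - 1) = 1.1
|y|^q = 1.5785^1.1 = 1.6522
f*(1.5785) = 1.6522 / 1.1 = 1.502


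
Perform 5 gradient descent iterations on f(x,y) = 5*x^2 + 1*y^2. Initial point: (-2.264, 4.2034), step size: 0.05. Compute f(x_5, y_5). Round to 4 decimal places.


Gradient descent on f(x,y) = 5*x^2 + 1*y^2.
Starting point: (-2.264, 4.2034), alpha = 0.05
Step 1: grad_x = 2*5*-2.264 = -22.64, grad_y = 2*1*4.2034 = 8.4068
  x_1 = -2.264 - 0.05*-22.64 = -1.132
  y_1 = 4.2034 - 0.05*8.4068 = 3.7831
Step 2: grad_x = 2*5*-1.132 = -11.32, grad_y = 2*1*3.7831 = 7.5661
  x_2 = -1.132 - 0.05*-11.32 = -0.566
  y_2 = 3.7831 - 0.05*7.5661 = 3.4048
Step 3: grad_x = 2*5*-0.566 = -5.66, grad_y = 2*1*3.4048 = 6.8095
  x_3 = -0.566 - 0.05*-5.66 = -0.283
  y_3 = 3.4048 - 0.05*6.8095 = 3.0643
Step 4: grad_x = 2*5*-0.283 = -2.83, grad_y = 2*1*3.0643 = 6.1286
  x_4 = -0.283 - 0.05*-2.83 = -0.1415
  y_4 = 3.0643 - 0.05*6.1286 = 2.7579
Step 5: grad_x = 2*5*-0.1415 = -1.415, grad_y = 2*1*2.7579 = 5.5157
  x_5 = -0.1415 - 0.05*-1.415 = -0.0708
  y_5 = 2.7579 - 0.05*5.5157 = 2.4821
f(-0.0708, 2.4821) = 5*(-0.0708)^2 + 1*2.4821^2 = 6.1857


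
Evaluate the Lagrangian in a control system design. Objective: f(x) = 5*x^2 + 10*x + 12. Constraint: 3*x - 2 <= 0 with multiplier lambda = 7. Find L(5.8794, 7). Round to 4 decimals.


Step 1: Evaluate f(x).
f(5.8794) = 5*5.8794^2 + 10*5.8794 + 12 = 243.6307
Step 2: Evaluate g(x).
g(5.8794) = 3*5.8794 - 2 = 15.6382
Step 3: Compute Lagrangian.
L = 243.6307 + 7*15.6382 = 353.0981


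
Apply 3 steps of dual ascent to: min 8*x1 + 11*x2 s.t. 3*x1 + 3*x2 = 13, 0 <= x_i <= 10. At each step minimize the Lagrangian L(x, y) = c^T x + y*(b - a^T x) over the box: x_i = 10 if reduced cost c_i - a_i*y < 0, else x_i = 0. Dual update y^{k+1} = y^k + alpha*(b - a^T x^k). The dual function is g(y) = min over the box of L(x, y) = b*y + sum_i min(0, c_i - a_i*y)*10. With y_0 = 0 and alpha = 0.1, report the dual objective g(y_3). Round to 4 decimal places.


Dual ascent for LP: min 8*x1 + 11*x2, 3*x1 + 3*x2 = 13, 0 <= x_i <= 10
Step 1: y^k = 0.0, reduced costs: (8.0, 11.0)
  x^k = (0.0, 0.0), subgradient = b - a^T x = 13.0
  y^{k+1} = 0.0 + 0.1*13.0 = 1.3
Step 2: y^k = 1.3, reduced costs: (4.1, 7.1)
  x^k = (0.0, 0.0), subgradient = b - a^T x = 13.0
  y^{k+1} = 1.3 + 0.1*13.0 = 2.6
Step 3: y^k = 2.6, reduced costs: (0.2, 3.2)
  x^k = (0.0, 0.0), subgradient = b - a^T x = 13.0
  y^{k+1} = 2.6 + 0.1*13.0 = 3.9
Dual objective at y_3 = 3.9: reduced costs (-3.7, -0.7), box minimizer x = (10.0, 10.0)
g(y_3) = b*y + (c1 - a1*y)*x1 + (c2 - a2*y)*x2 = 13*3.9 + (-3.7)*10.0 + (-0.7)*10.0 = 50.7 - 37.0 - 7.0 = 6.7


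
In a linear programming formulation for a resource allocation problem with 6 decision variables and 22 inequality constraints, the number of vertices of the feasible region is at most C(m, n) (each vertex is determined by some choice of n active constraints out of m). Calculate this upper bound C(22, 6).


Each vertex corresponds to some choice of n active constraints out of m, so the number of vertices is at most C(m, n) = m! / (n!(m-n)!).
m = 22, n = 6
Numerator: 22 * 21 * 20 * 19 * 18 * 17
Denominator: 6! = 720
C(22, 6) = 74613


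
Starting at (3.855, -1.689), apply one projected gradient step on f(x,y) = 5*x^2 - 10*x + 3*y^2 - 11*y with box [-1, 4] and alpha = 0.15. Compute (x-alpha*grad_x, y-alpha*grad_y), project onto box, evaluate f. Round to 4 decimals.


Step 1: Compute gradient at (3.855, -1.689).
grad_x = 2*5*3.855 - 10 = 28.55
grad_y = 2*3*-1.689 - 11 = -21.134
Step 2: Gradient step.
x_raw = 3.855 - 0.15*28.55 = -0.4275
y_raw = -1.689 - 0.15*-21.134 = 1.4811
Step 3: Project onto [-1, 4].
x_proj = clip(-0.4275) = -0.4275
y_proj = clip(1.4811) = 1.4811
Step 4: Evaluate f.
f(-0.4275, 1.4811) = -4.5223


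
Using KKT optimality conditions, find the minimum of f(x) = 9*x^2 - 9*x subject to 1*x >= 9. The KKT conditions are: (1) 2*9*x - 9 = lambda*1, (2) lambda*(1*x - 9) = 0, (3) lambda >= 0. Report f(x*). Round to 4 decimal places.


Step 1: Try lambda = 0 (constraint inactive).
x_unc = 9/(2*9) = 0.5
Check: 1*0.5 = 0.5 < 9 -- violated!
Step 2: Constraint must be active: 1*x = 9
x* = 9/1 = 9.0
lambda = (2*9*9.0 - 9)/1 = 153.0
Step 3: Compute optimal value.
f(x*) = 9*9.0^2 - 9*9.0 = 648.0


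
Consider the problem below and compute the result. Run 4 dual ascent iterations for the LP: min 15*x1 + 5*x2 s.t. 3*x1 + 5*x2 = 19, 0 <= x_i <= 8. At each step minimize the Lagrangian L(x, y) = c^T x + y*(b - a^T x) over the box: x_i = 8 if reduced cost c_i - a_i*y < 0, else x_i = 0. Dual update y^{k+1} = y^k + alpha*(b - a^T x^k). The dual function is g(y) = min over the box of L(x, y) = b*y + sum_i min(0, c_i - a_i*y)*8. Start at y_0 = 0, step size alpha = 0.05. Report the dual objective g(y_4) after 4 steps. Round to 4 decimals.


Dual ascent for LP: min 15*x1 + 5*x2, 3*x1 + 5*x2 = 19, 0 <= x_i <= 8
Step 1: y^k = 0.0, reduced costs: (15.0, 5.0)
  x^k = (0.0, 0.0), subgradient = b - a^T x = 19.0
  y^{k+1} = 0.0 + 0.05*19.0 = 0.95
Step 2: y^k = 0.95, reduced costs: (12.15, 0.25)
  x^k = (0.0, 0.0), subgradient = b - a^T x = 19.0
  y^{k+1} = 0.95 + 0.05*19.0 = 1.9
Step 3: y^k = 1.9, reduced costs: (9.3, -4.5)
  x^k = (0.0, 8.0), subgradient = b - a^T x = -21.0
  y^{k+1} = 1.9 + 0.05*-21.0 = 0.85
Step 4: y^k = 0.85, reduced costs: (12.45, 0.75)
  x^k = (0.0, 0.0), subgradient = b - a^T x = 19.0
  y^{k+1} = 0.85 + 0.05*19.0 = 1.8
Dual objective at y_4 = 1.8: reduced costs (9.6, -4.0), box minimizer x = (0.0, 8.0)
g(y_4) = b*y + (c1 - a1*y)*x1 + (c2 - a2*y)*x2 = 19*1.8 + 9.6*0.0 + (-4.0)*8.0 = 34.2 + 0.0 - 32.0 = 2.2


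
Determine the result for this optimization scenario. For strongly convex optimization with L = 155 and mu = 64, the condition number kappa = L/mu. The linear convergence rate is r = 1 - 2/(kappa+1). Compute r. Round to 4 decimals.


Step 1: Compute the condition number.
kappa = L/mu = 155/64 = 2.4219
Step 2: Compute the convergence rate.
r = 1 - 2/(kappa + 1) = 1 - 2*mu/(L + mu) = (L - mu)/(L + mu) = 91/219 = 0.4155


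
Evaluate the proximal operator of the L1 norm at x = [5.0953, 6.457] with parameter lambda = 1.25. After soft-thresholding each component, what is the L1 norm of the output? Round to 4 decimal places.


Soft-thresholding with lambda = 1.25:
prox(5.0953) = sign(5.0953)*max(|5.0953| - 1.25, 0) = 3.8453
prox(6.457) = sign(6.457)*max(|6.457| - 1.25, 0) = 5.207
prox(x) = [3.8453, 5.207]
||prox(x)||_1 = 3.8453 + 5.207 = 9.0523


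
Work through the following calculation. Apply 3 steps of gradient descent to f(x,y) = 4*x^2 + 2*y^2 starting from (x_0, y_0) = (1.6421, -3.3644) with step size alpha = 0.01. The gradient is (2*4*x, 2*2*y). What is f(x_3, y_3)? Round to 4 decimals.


Gradient descent on f(x,y) = 4*x^2 + 2*y^2.
Starting point: (1.6421, -3.3644), alpha = 0.01
Step 1: grad_x = 2*4*1.6421 = 13.1368, grad_y = 2*2*-3.3644 = -13.4576
  x_1 = 1.6421 - 0.01*13.1368 = 1.5107
  y_1 = -3.3644 - 0.01*-13.4576 = -3.2298
Step 2: grad_x = 2*4*1.5107 = 12.0859, grad_y = 2*2*-3.2298 = -12.9193
  x_2 = 1.5107 - 0.01*12.0859 = 1.3899
  y_2 = -3.2298 - 0.01*-12.9193 = -3.1006
Step 3: grad_x = 2*4*1.3899 = 11.119, grad_y = 2*2*-3.1006 = -12.4025
  x_3 = 1.3899 - 0.01*11.119 = 1.2787
  y_3 = -3.1006 - 0.01*-12.4025 = -2.9766
f(1.2787, -2.9766) = 4*1.2787^2 + 2*(-2.9766)^2 = 24.2605


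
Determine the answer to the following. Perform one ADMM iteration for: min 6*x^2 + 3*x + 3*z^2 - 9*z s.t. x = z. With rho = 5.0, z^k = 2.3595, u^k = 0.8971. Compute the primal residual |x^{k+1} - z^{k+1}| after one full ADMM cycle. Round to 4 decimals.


ADMM iteration with rho = 5.0, z^k = 2.3595, u^k = 0.8971
Step 1: x-update.
Minimize 6*x^2 + 3*x + (5.0/2)*(x - 2.3595 + 0.8971)^2
FOC: (2*6 + 5.0)*x = -3 + 5.0*(2.3595 - 0.8971)
x^{k+1} = 0.2536
Step 2: z-update.
Minimize 3*z^2 - 9*z + (5.0/2)*(0.2536 - z + 0.8971)^2
FOC: (2*3 + 5.0)*z = 9 + 5.0*(0.2536 + 0.8971)
z^{k+1} = 1.3412
Step 3: u-update.
u^{k+1} = 0.8971 + 0.2536 - 1.3412 = -0.1905
Step 4: Primal residual = |0.2536 - 1.3412| = 1.0876


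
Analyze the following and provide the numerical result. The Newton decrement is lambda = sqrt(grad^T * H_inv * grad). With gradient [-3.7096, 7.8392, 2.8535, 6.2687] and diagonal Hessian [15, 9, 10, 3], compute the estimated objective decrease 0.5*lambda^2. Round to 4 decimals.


Step 1: H is diagonal, so H^(-1) * g = [-0.2473, 0.871, 0.2854, 2.0896].
Step 2: g^T H^(-1) g = sum_i g_i^2 / H_ii
  = (-3.7096)^2/15 + (7.8392)^2/9 + (2.8535)^2/10 + (6.2687)^2/3
  = 0.9174 + 6.8281 + 0.8142 + 13.0989 = 21.6586
Step 3: Objective decrease = 0.5 * g^T H^(-1) g = 10.8293


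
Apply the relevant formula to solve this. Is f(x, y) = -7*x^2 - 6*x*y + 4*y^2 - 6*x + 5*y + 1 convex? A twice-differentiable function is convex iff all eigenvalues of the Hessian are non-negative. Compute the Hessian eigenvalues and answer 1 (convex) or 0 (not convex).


The Hessian of f(x,y) = -7*x^2 - 6*x*y + 4*y^2 - 6*x + 5*y + 1 is:
H = [[-14, -6], [-6, 8]]
Trace = -14 + 8 = -6
Determinant = -14*8 - (-6)^2 = -148
Discriminant = (-6)^2 - 4*-148 = 628.0
Eigenvalues: lambda_1 = -15.53, lambda_2 = 9.53
The function is not convex.

0


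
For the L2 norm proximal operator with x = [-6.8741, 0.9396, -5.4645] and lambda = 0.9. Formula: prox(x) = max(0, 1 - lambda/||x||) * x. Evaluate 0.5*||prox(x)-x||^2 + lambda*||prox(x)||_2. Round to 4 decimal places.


Step 1: Compute ||x||.
||x|| = 8.8316
Step 2: Compute scaling factor.
scale = max(0, 1 - 0.9/8.8316) = 0.8981
Step 3: prox(x) = [-6.1736, 0.8438, -4.9076]
||prox(x)|| = 7.9316
Step 4: Proximal objective.
0.5*||prox-x||^2 = 0.405
lambda*||prox|| = 7.1384
Total = 7.5434


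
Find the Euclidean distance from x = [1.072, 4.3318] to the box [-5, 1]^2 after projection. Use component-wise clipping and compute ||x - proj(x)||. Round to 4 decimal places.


Project each component onto [-5, 1].
clip(1.072) = 1.0, clip(4.3318) = 1.0
Projection = [1.0, 1.0]
Squared diffs: [0.0052, 11.1009]
Distance = sqrt(11.1061) = 3.3326


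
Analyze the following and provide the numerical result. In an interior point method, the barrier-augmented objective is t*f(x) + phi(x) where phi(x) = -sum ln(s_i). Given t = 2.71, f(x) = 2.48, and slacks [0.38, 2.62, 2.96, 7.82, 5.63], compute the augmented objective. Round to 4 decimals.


Step 1: Compute log-barrier.
ln values: [-0.9676, 0.9632, 1.0852, 2.0567, 1.7281]
phi = -(-0.9676 + 0.9632 + 1.0852 + 2.0567 + 1.7281) = -4.8656
Step 2: Compute augmented objective.
t*f(x) = 2.71*2.48 = 6.7208
Total = 6.7208 - 4.8656 = 1.8552


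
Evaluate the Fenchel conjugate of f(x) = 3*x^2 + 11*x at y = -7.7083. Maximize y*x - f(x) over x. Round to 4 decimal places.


f*(y) = sup_x {y*x - a*x^2 - b*x} = sup_x {(y-b)*x - a*x^2}
FOC: (y - b) - 2a*x = 0 => x* = (y - b)/(2a)
x* = (-7.7083 - 11)/(2*3) = -3.1181
f*(-7.7083) = (y-b)^2/(4a) = (-7.7083 - 11)^2/(4*3)
= 350.0005/12 = 29.1667


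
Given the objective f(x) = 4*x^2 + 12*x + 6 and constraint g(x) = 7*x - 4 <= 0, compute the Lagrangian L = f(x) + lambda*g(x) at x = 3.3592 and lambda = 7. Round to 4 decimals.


Step 1: Evaluate f(x).
f(3.3592) = 4*3.3592^2 + 12*3.3592 + 6 = 91.4473
Step 2: Evaluate g(x).
g(3.3592) = 7*3.3592 - 4 = 19.5144
Step 3: Compute Lagrangian.
L = 91.4473 + 7*19.5144 = 228.0481


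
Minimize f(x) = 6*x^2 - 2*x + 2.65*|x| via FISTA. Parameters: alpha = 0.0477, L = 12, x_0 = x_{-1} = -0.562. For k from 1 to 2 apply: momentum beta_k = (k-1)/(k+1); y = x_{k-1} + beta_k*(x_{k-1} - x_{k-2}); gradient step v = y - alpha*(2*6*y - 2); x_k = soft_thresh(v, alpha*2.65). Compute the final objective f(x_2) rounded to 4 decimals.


FISTA on f(x) = 6*x^2 - 2*x + 2.65*|x|
L = 12, alpha = 0.0477
Iteration 1: beta = 0.0, y = -0.562 + 0.0*(-0.562 + 0.562) = -0.562
  grad(y) = -8.744, v = y - alpha*grad = -0.1449
  prox(v) = soft_thresh(-0.1449, 0.1264) = -0.0185
Iteration 2: beta = 0.3333, y = -0.0185 + 0.3333*(-0.0185 + 0.562) = 0.1627
  grad(y) = -0.0481, v = y - alpha*grad = 0.165
  prox(v) = soft_thresh(0.165, 0.1264) = 0.0385
f(x_2) = 6*0.0385^2 - 2*0.0385 + 2.65*|0.0385| = 0.034


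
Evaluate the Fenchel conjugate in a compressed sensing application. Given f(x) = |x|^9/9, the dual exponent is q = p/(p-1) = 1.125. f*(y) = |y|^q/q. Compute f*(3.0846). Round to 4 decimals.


The conjugate exponent q satisfies 1/p + 1/q = 1.
p = 9, so q = 9/(9 - 1) = 1.125
|y|^q = 3.0846^1.125 = 3.551
f*(3.0846) = 3.551 / 1.125 = 3.1564


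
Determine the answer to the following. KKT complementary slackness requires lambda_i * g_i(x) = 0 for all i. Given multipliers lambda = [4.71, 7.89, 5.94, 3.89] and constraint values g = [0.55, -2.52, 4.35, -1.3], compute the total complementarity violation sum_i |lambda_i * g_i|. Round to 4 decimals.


KKT complementary slackness check:
lambda_1 * g_1 = 4.71 * 0.55 = 2.5905
lambda_2 * g_2 = 7.89 * -2.52 = -19.8828
lambda_3 * g_3 = 5.94 * 4.35 = 25.839
lambda_4 * g_4 = 3.89 * -1.3 = -5.057
Total violation = 2.5905 + 19.8828 + 25.839 + 5.057 = 53.3693


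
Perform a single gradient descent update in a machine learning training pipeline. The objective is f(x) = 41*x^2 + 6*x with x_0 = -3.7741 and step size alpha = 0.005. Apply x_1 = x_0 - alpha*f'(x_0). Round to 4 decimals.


We compute the gradient at x_0 and apply the update.
f'(x) = 82*x + 6
f'(-3.7741) = 82*-3.7741 + 6 = -303.4762
x_1 = -3.7741 - 0.005*-303.4762 = -2.2567


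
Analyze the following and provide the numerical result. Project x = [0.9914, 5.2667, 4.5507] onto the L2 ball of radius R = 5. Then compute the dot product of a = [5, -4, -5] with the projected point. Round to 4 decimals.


Step 1: Compute ||x|| (intermediates to 6 decimals).
||x|| = sqrt(0.9914^2 + 5.2667^2 + 4.5507^2) = 7.030638
Step 2: Project.
Since ||x|| > R, scale = R/||x|| = 5/7.030638 = 0.711173, proj(x) = scale * x
proj(x) = [0.705057, 3.745535, 3.236335]
Step 3: Dot product.
a^T * proj(x) = 5*0.705057 - 4*3.745535 - 5*3.236335 = -27.6385


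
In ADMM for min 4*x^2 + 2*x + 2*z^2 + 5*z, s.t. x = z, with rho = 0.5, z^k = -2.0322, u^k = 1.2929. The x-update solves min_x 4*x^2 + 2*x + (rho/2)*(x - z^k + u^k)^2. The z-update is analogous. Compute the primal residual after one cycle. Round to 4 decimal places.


ADMM iteration with rho = 0.5, z^k = -2.0322, u^k = 1.2929
Step 1: x-update.
Minimize 4*x^2 + 2*x + (0.5/2)*(x + 2.0322 + 1.2929)^2
FOC: (2*4 + 0.5)*x = -2 + 0.5*(-2.0322 - 1.2929)
x^{k+1} = -0.4309
Step 2: z-update.
Minimize 2*z^2 + 5*z + (0.5/2)*(-0.4309 - z + 1.2929)^2
FOC: (2*2 + 0.5)*z = -5 + 0.5*(-0.4309 + 1.2929)
z^{k+1} = -1.0153
Step 3: u-update.
u^{k+1} = 1.2929 - 0.4309 + 1.0153 = 1.8773
Step 4: Primal residual = |-0.4309 + 1.0153| = 0.5844


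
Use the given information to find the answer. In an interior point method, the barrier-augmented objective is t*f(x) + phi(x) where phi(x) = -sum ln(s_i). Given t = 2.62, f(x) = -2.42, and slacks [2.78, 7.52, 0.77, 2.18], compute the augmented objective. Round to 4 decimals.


Step 1: Compute log-barrier.
ln values: [1.0225, 2.0176, -0.2614, 0.7793]
phi = -(1.0225 + 2.0176 - 0.2614 + 0.7793) = -3.558
Step 2: Compute augmented objective.
t*f(x) = 2.62*-2.42 = -6.3404
Total = -6.3404 - 3.558 = -9.8984


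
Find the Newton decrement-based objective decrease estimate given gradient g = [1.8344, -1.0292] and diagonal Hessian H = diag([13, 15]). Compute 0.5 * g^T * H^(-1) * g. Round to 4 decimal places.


Step 1: H is diagonal, so H^(-1) * g = [0.1411, -0.0686].
Step 2: g^T H^(-1) g = sum_i g_i^2 / H_ii
  = (1.8344)^2/13 + (-1.0292)^2/15
  = 0.2588 + 0.0706 = 0.3295
Step 3: Objective decrease = 0.5 * g^T H^(-1) g = 0.1647


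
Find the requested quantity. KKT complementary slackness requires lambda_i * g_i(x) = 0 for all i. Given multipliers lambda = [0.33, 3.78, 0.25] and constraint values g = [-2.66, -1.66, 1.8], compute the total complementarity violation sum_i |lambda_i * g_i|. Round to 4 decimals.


KKT complementary slackness check:
lambda_1 * g_1 = 0.33 * -2.66 = -0.8778
lambda_2 * g_2 = 3.78 * -1.66 = -6.2748
lambda_3 * g_3 = 0.25 * 1.8 = 0.45
Total violation = 0.8778 + 6.2748 + 0.45 = 7.6026


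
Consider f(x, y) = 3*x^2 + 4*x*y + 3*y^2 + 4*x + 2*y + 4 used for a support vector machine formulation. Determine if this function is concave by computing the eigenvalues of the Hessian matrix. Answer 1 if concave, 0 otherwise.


The Hessian of f(x,y) = 3*x^2 + 4*x*y + 3*y^2 + 4*x + 2*y + 4 is:
H = [[6, 4], [4, 6]]
Trace = 6 + 6 = 12
Determinant = 6*6 - (4)^2 = 20
Discriminant = (12)^2 - 4*20 = 64.0
Eigenvalues: lambda_1 = 2.0, lambda_2 = 10.0
The function is not concave.

0


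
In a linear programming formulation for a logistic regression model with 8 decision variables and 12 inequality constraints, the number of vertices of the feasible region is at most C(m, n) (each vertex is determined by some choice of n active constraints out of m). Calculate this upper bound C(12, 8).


Each vertex corresponds to some choice of n active constraints out of m, so the number of vertices is at most C(m, n) = m! / (n!(m-n)!).
m = 12, n = 8
Numerator: 12 * 11 * 10 * 9 * 8 * 7 * 6 * 5
Denominator: 8! = 40320
C(12, 8) = 495


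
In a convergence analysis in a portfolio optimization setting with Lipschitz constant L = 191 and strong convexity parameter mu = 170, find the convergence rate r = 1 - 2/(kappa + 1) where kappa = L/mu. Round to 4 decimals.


Step 1: Compute the condition number.
kappa = L/mu = 191/170 = 1.1235
Step 2: Compute the convergence rate.
r = 1 - 2/(kappa + 1) = 1 - 2*mu/(L + mu) = (L - mu)/(L + mu) = 21/361 = 0.0582


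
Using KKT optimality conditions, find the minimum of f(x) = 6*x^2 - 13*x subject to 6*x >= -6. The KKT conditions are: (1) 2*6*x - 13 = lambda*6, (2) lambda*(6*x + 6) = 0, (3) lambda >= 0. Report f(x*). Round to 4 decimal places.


Step 1: Try lambda = 0 (constraint inactive).
Stationarity: 2*6*x - 13 = 0
x* = 13/(2*6) = 13/12 = 1.0833 (rounded; the exact value 13/12 is used below)
Check constraint: 6*1.0833 = 6.4998 >= -6 -- satisfied.
Step 2: Compute optimal value.
f(x*) = 6*(13/12)^2 - 13*(13/12) = -7.0417


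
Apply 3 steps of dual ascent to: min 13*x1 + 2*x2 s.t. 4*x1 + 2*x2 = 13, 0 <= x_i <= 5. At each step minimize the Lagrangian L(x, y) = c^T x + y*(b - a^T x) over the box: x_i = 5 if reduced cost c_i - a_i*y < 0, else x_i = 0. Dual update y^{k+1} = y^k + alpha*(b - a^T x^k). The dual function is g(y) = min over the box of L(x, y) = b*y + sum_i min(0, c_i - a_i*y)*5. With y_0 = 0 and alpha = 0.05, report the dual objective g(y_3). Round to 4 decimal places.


Dual ascent for LP: min 13*x1 + 2*x2, 4*x1 + 2*x2 = 13, 0 <= x_i <= 5
Step 1: y^k = 0.0, reduced costs: (13.0, 2.0)
  x^k = (0.0, 0.0), subgradient = b - a^T x = 13.0
  y^{k+1} = 0.0 + 0.05*13.0 = 0.65
Step 2: y^k = 0.65, reduced costs: (10.4, 0.7)
  x^k = (0.0, 0.0), subgradient = b - a^T x = 13.0
  y^{k+1} = 0.65 + 0.05*13.0 = 1.3
Step 3: y^k = 1.3, reduced costs: (7.8, -0.6)
  x^k = (0.0, 5.0), subgradient = b - a^T x = 3.0
  y^{k+1} = 1.3 + 0.05*3.0 = 1.45
Dual objective at y_3 = 1.45: reduced costs (7.2, -0.9), box minimizer x = (0.0, 5.0)
g(y_3) = b*y + (c1 - a1*y)*x1 + (c2 - a2*y)*x2 = 13*1.45 + 7.2*0.0 + (-0.9)*5.0 = 18.85 + 0.0 - 4.5 = 14.35


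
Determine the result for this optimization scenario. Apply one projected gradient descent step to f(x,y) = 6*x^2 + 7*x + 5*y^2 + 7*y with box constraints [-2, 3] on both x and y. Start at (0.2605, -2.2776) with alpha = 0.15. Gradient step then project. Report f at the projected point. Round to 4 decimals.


Step 1: Compute gradient at (0.2605, -2.2776).
grad_x = 2*6*0.2605 + 7 = 10.126
grad_y = 2*5*-2.2776 + 7 = -15.776
Step 2: Gradient step.
x_raw = 0.2605 - 0.15*10.126 = -1.2584
y_raw = -2.2776 - 0.15*-15.776 = 0.0888
Step 3: Project onto [-2, 3].
x_proj = clip(-1.2584) = -1.2584
y_proj = clip(0.0888) = 0.0888
Step 4: Evaluate f.
f(-1.2584, 0.0888) = 1.3537


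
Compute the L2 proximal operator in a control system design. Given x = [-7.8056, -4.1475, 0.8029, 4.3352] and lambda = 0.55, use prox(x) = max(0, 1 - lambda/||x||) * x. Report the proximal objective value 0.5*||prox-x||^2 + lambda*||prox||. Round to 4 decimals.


Step 1: Compute ||x||.
||x|| = 9.8776
Step 2: Compute scaling factor.
scale = max(0, 1 - 0.55/9.8776) = 0.9443
Step 3: prox(x) = [-7.371, -3.9166, 0.7582, 4.0938]
||prox(x)|| = 9.3276
Step 4: Proximal objective.
0.5*||prox-x||^2 = 0.1513
lambda*||prox|| = 5.1302
Total = 5.2815


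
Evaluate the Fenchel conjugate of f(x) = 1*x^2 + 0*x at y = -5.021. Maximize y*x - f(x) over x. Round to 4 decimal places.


f*(y) = sup_x {y*x - a*x^2 - b*x} = sup_x {(y-b)*x - a*x^2}
FOC: (y - b) - 2a*x = 0 => x* = (y - b)/(2a)
x* = (-5.021 - 0)/(2*1) = -2.5105
f*(-5.021) = (y-b)^2/(4a) = (-5.021 - 0)^2/(4*1)
= 25.2104/4 = 6.3026


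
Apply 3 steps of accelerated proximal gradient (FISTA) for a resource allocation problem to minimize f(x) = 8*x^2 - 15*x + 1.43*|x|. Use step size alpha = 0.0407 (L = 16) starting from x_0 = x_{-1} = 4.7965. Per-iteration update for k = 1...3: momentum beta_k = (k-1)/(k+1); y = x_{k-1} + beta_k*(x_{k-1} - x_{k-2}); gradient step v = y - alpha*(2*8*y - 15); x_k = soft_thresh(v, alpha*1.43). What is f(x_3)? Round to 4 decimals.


FISTA on f(x) = 8*x^2 - 15*x + 1.43*|x|
L = 16, alpha = 0.0407
Iteration 1: beta = 0.0, y = 4.7965 + 0.0*(4.7965 - 4.7965) = 4.7965
  grad(y) = 61.744, v = y - alpha*grad = 2.2835
  prox(v) = soft_thresh(2.2835, 0.0582) = 2.2253
Iteration 2: beta = 0.3333, y = 2.2253 + 0.3333*(2.2253 - 4.7965) = 1.3683
  grad(y) = 6.8921, v = y - alpha*grad = 1.0877
  prox(v) = soft_thresh(1.0877, 0.0582) = 1.0295
Iteration 3: beta = 0.5, y = 1.0295 + 0.5*(1.0295 - 2.2253) = 0.4317
  grad(y) = -8.0934, v = y - alpha*grad = 0.7611
  prox(v) = soft_thresh(0.7611, 0.0582) = 0.7029
f(x_3) = 8*0.7029^2 - 15*0.7029 + 1.43*|0.7029| = -5.5857


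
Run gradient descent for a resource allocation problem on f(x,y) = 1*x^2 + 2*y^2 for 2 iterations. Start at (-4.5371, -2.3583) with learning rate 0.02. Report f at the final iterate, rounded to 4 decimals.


Gradient descent on f(x,y) = 1*x^2 + 2*y^2.
Starting point: (-4.5371, -2.3583), alpha = 0.02
Step 1: grad_x = 2*1*-4.5371 = -9.0742, grad_y = 2*2*-2.3583 = -9.4332
  x_1 = -4.5371 - 0.02*-9.0742 = -4.3556
  y_1 = -2.3583 - 0.02*-9.4332 = -2.1696
Step 2: grad_x = 2*1*-4.3556 = -8.7112, grad_y = 2*2*-2.1696 = -8.6785
  x_2 = -4.3556 - 0.02*-8.7112 = -4.1814
  y_2 = -2.1696 - 0.02*-8.6785 = -1.9961
f(-4.1814, -1.9961) = 1*(-4.1814)^2 + 2*(-1.9961)^2 = 25.4526


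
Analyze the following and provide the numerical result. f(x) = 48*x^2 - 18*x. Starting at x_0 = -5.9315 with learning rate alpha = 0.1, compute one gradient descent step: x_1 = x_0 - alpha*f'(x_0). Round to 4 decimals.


We compute the gradient at x_0 and apply the update.
f'(x) = 96*x - 18
f'(-5.9315) = 96*-5.9315 - 18 = -587.424
x_1 = -5.9315 - 0.1*-587.424 = 52.8109


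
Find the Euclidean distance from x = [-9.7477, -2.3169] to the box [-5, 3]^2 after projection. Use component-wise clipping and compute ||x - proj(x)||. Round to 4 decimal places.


Project each component onto [-5, 3].
clip(-9.7477) = -5.0, clip(-2.3169) = -2.3169
Projection = [-5.0, -2.3169]
Squared diffs: [22.5407, 0.0]
Distance = sqrt(22.5407) = 4.7477


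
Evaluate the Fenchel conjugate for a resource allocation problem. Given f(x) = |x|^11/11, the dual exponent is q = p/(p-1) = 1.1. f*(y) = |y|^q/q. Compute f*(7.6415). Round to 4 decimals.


The conjugate exponent q satisfies 1/p + 1/q = 1.
p = 11, so q = 11/(11 - 1) = 1.1
|y|^q = 7.6415^1.1 = 9.3648
f*(7.6415) = 9.3648 / 1.1 = 8.5134


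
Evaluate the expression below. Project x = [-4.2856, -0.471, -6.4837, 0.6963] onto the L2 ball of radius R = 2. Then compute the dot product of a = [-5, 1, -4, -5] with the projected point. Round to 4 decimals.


Step 1: Compute ||x|| (intermediates to 6 decimals).
||x|| = sqrt((-4.2856)^2 + (-0.471)^2 + (-6.4837)^2 + 0.6963^2) = 7.817379
Step 2: Project.
Since ||x|| > R, scale = R/||x|| = 2/7.817379 = 0.25584, proj(x) = scale * x
proj(x) = [-1.096428, -0.120501, -1.65879, 0.178141]
Step 3: Dot product.
a^T * proj(x) = -5*(-1.096428) + 1*(-0.120501) - 4*(-1.65879) - 5*0.178141 = 11.1061


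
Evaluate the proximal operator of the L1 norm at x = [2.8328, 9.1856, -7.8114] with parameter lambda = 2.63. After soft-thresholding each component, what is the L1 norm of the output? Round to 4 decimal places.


Soft-thresholding with lambda = 2.63:
prox(2.8328) = sign(2.8328)*max(|2.8328| - 2.63, 0) = 0.2028
prox(9.1856) = sign(9.1856)*max(|9.1856| - 2.63, 0) = 6.5556
prox(-7.8114) = sign(-7.8114)*max(|-7.8114| - 2.63, 0) = -5.1814
prox(x) = [0.2028, 6.5556, -5.1814]
||prox(x)||_1 = 0.2028 + 6.5556 + 5.1814 = 11.9398
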